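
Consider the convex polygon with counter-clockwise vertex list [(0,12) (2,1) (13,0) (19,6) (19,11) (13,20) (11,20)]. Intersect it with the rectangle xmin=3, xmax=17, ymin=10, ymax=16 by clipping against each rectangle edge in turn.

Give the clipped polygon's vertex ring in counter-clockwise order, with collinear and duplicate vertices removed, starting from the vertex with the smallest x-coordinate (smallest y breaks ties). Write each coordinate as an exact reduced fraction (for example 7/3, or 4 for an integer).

Clipped polygon: [(3,10) (17,10) (17,14) (47/3,16) (11/2,16) (3,156/11)]

1. After x ≥ 3: [(3,156/11) (3,10/11) (13,0) (19,6) (19,11) (13,20) (11,20)]
2. After x ≤ 17: [(3,156/11) (3,10/11) (13,0) (17,4) (17,14) (13,20) (11,20)]
3. After y ≥ 10: [(3,156/11) (3,10) (17,10) (17,14) (13,20) (11,20)]
4. After y ≤ 16: [(11/2,16) (3,156/11) (3,10) (17,10) (17,14) (47/3,16)]
5. Canonical ring: [(3,10) (17,10) (17,14) (47/3,16) (11/2,16) (3,156/11)]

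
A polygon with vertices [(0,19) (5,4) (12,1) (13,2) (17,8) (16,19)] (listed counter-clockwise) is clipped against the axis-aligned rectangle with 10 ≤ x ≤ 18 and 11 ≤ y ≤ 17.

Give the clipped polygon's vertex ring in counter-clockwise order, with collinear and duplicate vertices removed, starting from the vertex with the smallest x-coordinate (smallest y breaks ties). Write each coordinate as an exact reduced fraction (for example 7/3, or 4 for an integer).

Clipped polygon: [(10,11) (184/11,11) (178/11,17) (10,17)]

1. After x ≥ 10: [(10,19) (10,13/7) (12,1) (13,2) (17,8) (16,19)]
2. After x ≤ 18: [(10,19) (10,13/7) (12,1) (13,2) (17,8) (16,19)]
3. After y ≥ 11: [(10,19) (10,11) (184/11,11) (16,19)]
4. After y ≤ 17: [(10,17) (10,11) (184/11,11) (178/11,17)]
5. Canonical ring: [(10,11) (184/11,11) (178/11,17) (10,17)]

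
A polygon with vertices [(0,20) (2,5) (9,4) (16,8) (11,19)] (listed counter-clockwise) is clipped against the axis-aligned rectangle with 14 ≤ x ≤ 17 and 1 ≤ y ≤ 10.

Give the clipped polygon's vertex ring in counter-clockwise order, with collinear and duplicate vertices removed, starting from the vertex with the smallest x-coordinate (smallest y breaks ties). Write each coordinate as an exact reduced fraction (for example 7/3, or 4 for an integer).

1. After x ≥ 14: [(14,48/7) (16,8) (14,62/5)]
2. After x ≤ 17: [(14,48/7) (16,8) (14,62/5)]
3. After y ≥ 1: [(14,48/7) (16,8) (14,62/5)]
4. After y ≤ 10: [(14,10) (14,48/7) (16,8) (166/11,10)]
5. Canonical ring: [(14,48/7) (16,8) (166/11,10) (14,10)]

Clipped polygon: [(14,48/7) (16,8) (166/11,10) (14,10)]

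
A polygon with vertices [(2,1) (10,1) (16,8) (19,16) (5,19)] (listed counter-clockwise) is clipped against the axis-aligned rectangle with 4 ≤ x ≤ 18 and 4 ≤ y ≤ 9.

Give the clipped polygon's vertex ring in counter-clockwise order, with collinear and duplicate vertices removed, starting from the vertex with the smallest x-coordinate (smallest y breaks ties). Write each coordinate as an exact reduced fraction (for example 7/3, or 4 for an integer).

1. After x ≥ 4: [(4,13) (4,1) (10,1) (16,8) (19,16) (5,19)]
2. After x ≤ 18: [(4,13) (4,1) (10,1) (16,8) (18,40/3) (18,227/14) (5,19)]
3. After y ≥ 4: [(4,13) (4,4) (88/7,4) (16,8) (18,40/3) (18,227/14) (5,19)]
4. After y ≤ 9: [(4,9) (4,4) (88/7,4) (16,8) (131/8,9)]
5. Canonical ring: [(4,4) (88/7,4) (16,8) (131/8,9) (4,9)]

Clipped polygon: [(4,4) (88/7,4) (16,8) (131/8,9) (4,9)]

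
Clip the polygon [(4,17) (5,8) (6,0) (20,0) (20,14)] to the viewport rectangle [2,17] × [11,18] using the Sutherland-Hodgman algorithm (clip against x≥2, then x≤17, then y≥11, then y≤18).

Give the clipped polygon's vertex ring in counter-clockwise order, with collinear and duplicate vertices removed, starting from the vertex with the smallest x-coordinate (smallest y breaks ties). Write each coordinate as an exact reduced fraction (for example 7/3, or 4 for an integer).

Clipped polygon: [(4,17) (14/3,11) (17,11) (17,233/16)]

1. After x ≥ 2: [(4,17) (5,8) (6,0) (20,0) (20,14)]
2. After x ≤ 17: [(17,233/16) (4,17) (5,8) (6,0) (17,0)]
3. After y ≥ 11: [(17,11) (17,233/16) (4,17) (14/3,11)]
4. After y ≤ 18: [(17,11) (17,233/16) (4,17) (14/3,11)]
5. Canonical ring: [(4,17) (14/3,11) (17,11) (17,233/16)]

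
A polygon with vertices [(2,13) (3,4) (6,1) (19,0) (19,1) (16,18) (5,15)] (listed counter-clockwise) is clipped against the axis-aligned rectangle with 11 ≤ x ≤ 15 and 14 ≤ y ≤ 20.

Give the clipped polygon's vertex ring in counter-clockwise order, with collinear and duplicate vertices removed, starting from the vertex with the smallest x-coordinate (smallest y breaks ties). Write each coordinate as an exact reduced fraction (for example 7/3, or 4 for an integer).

Clipped polygon: [(11,14) (15,14) (15,195/11) (11,183/11)]

1. After x ≥ 11: [(11,8/13) (19,0) (19,1) (16,18) (11,183/11)]
2. After x ≤ 15: [(11,8/13) (15,4/13) (15,195/11) (11,183/11)]
3. After y ≥ 14: [(11,14) (15,14) (15,195/11) (11,183/11)]
4. After y ≤ 20: [(11,14) (15,14) (15,195/11) (11,183/11)]
5. Canonical ring: [(11,14) (15,14) (15,195/11) (11,183/11)]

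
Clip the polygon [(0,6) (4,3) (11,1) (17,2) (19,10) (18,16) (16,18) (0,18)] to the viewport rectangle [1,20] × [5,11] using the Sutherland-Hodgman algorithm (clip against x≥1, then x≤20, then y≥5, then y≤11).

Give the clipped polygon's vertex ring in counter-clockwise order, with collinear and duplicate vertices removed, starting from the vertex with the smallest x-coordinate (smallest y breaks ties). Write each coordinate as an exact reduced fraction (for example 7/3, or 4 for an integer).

Clipped polygon: [(1,21/4) (4/3,5) (71/4,5) (19,10) (113/6,11) (1,11)]

1. After x ≥ 1: [(1,21/4) (4,3) (11,1) (17,2) (19,10) (18,16) (16,18) (1,18)]
2. After x ≤ 20: [(1,21/4) (4,3) (11,1) (17,2) (19,10) (18,16) (16,18) (1,18)]
3. After y ≥ 5: [(1,21/4) (4/3,5) (71/4,5) (19,10) (18,16) (16,18) (1,18)]
4. After y ≤ 11: [(1,11) (1,21/4) (4/3,5) (71/4,5) (19,10) (113/6,11)]
5. Canonical ring: [(1,21/4) (4/3,5) (71/4,5) (19,10) (113/6,11) (1,11)]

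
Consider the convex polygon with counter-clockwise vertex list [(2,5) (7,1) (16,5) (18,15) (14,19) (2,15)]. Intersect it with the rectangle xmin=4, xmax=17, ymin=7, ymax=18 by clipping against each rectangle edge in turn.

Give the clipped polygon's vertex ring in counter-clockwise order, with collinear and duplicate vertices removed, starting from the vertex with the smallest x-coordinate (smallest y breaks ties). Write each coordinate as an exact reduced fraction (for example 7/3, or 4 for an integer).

Clipped polygon: [(4,7) (82/5,7) (17,10) (17,16) (15,18) (11,18) (4,47/3)]

1. After x ≥ 4: [(4,17/5) (7,1) (16,5) (18,15) (14,19) (4,47/3)]
2. After x ≤ 17: [(4,17/5) (7,1) (16,5) (17,10) (17,16) (14,19) (4,47/3)]
3. After y ≥ 7: [(4,7) (82/5,7) (17,10) (17,16) (14,19) (4,47/3)]
4. After y ≤ 18: [(4,7) (82/5,7) (17,10) (17,16) (15,18) (11,18) (4,47/3)]
5. Canonical ring: [(4,7) (82/5,7) (17,10) (17,16) (15,18) (11,18) (4,47/3)]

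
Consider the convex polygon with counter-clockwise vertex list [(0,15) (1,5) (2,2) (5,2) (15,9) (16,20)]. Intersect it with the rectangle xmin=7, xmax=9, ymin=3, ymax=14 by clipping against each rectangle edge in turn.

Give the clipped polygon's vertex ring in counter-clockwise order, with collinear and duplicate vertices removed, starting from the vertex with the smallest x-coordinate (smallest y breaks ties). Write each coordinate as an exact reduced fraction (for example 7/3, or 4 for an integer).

Clipped polygon: [(7,17/5) (9,24/5) (9,14) (7,14)]

1. After x ≥ 7: [(7,275/16) (7,17/5) (15,9) (16,20)]
2. After x ≤ 9: [(9,285/16) (7,275/16) (7,17/5) (9,24/5)]
3. After y ≥ 3: [(9,285/16) (7,275/16) (7,17/5) (9,24/5)]
4. After y ≤ 14: [(9,14) (7,14) (7,17/5) (9,24/5)]
5. Canonical ring: [(7,17/5) (9,24/5) (9,14) (7,14)]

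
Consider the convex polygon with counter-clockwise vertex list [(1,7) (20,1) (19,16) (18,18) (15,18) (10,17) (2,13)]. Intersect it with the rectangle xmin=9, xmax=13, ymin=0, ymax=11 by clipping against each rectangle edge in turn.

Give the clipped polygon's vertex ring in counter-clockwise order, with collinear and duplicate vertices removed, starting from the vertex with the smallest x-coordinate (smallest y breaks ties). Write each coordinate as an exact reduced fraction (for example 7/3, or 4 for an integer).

Clipped polygon: [(9,85/19) (13,61/19) (13,11) (9,11)]

1. After x ≥ 9: [(9,85/19) (20,1) (19,16) (18,18) (15,18) (10,17) (9,33/2)]
2. After x ≤ 13: [(9,85/19) (13,61/19) (13,88/5) (10,17) (9,33/2)]
3. After y ≥ 0: [(9,85/19) (13,61/19) (13,88/5) (10,17) (9,33/2)]
4. After y ≤ 11: [(9,11) (9,85/19) (13,61/19) (13,11)]
5. Canonical ring: [(9,85/19) (13,61/19) (13,11) (9,11)]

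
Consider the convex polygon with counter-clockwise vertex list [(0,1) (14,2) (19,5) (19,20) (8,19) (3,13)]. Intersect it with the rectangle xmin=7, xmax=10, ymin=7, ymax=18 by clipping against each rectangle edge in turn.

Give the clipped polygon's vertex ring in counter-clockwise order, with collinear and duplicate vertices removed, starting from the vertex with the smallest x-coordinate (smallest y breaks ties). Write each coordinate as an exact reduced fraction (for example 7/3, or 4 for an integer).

1. After x ≥ 7: [(7,3/2) (14,2) (19,5) (19,20) (8,19) (7,89/5)]
2. After x ≤ 10: [(7,3/2) (10,12/7) (10,211/11) (8,19) (7,89/5)]
3. After y ≥ 7: [(7,7) (10,7) (10,211/11) (8,19) (7,89/5)]
4. After y ≤ 18: [(7,7) (10,7) (10,18) (43/6,18) (7,89/5)]
5. Canonical ring: [(7,7) (10,7) (10,18) (43/6,18) (7,89/5)]

Clipped polygon: [(7,7) (10,7) (10,18) (43/6,18) (7,89/5)]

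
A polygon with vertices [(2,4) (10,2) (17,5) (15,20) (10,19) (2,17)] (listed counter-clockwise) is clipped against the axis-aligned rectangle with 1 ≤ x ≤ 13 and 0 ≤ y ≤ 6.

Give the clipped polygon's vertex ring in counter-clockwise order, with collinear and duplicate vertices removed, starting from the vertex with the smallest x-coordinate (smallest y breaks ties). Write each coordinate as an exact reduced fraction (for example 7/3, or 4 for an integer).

Clipped polygon: [(2,4) (10,2) (13,23/7) (13,6) (2,6)]

1. After x ≥ 1: [(2,4) (10,2) (17,5) (15,20) (10,19) (2,17)]
2. After x ≤ 13: [(2,4) (10,2) (13,23/7) (13,98/5) (10,19) (2,17)]
3. After y ≥ 0: [(2,4) (10,2) (13,23/7) (13,98/5) (10,19) (2,17)]
4. After y ≤ 6: [(2,6) (2,4) (10,2) (13,23/7) (13,6)]
5. Canonical ring: [(2,4) (10,2) (13,23/7) (13,6) (2,6)]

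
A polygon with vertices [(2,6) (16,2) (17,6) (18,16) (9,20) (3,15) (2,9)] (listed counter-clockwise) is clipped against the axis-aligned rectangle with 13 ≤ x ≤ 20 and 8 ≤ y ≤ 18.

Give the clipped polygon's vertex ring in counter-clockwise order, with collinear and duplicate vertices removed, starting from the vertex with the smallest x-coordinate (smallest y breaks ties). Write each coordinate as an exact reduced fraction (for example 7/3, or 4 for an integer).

Clipped polygon: [(13,8) (86/5,8) (18,16) (27/2,18) (13,18)]

1. After x ≥ 13: [(13,20/7) (16,2) (17,6) (18,16) (13,164/9)]
2. After x ≤ 20: [(13,20/7) (16,2) (17,6) (18,16) (13,164/9)]
3. After y ≥ 8: [(13,8) (86/5,8) (18,16) (13,164/9)]
4. After y ≤ 18: [(13,18) (13,8) (86/5,8) (18,16) (27/2,18)]
5. Canonical ring: [(13,8) (86/5,8) (18,16) (27/2,18) (13,18)]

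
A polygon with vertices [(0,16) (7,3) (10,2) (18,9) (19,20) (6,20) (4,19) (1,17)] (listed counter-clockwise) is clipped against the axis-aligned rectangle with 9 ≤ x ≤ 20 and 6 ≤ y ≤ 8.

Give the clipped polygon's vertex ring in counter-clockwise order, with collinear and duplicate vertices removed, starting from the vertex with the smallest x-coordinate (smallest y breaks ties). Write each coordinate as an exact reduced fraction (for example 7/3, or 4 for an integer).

1. After x ≥ 9: [(9,7/3) (10,2) (18,9) (19,20) (9,20)]
2. After x ≤ 20: [(9,7/3) (10,2) (18,9) (19,20) (9,20)]
3. After y ≥ 6: [(9,6) (102/7,6) (18,9) (19,20) (9,20)]
4. After y ≤ 8: [(9,8) (9,6) (102/7,6) (118/7,8)]
5. Canonical ring: [(9,6) (102/7,6) (118/7,8) (9,8)]

Clipped polygon: [(9,6) (102/7,6) (118/7,8) (9,8)]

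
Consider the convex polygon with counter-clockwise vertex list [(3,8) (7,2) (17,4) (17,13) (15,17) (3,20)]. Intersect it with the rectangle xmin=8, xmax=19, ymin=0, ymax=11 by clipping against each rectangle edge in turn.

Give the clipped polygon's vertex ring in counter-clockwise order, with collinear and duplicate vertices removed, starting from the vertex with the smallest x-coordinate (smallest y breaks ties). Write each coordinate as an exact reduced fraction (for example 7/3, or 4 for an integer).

1. After x ≥ 8: [(8,11/5) (17,4) (17,13) (15,17) (8,75/4)]
2. After x ≤ 19: [(8,11/5) (17,4) (17,13) (15,17) (8,75/4)]
3. After y ≥ 0: [(8,11/5) (17,4) (17,13) (15,17) (8,75/4)]
4. After y ≤ 11: [(8,11) (8,11/5) (17,4) (17,11)]
5. Canonical ring: [(8,11/5) (17,4) (17,11) (8,11)]

Clipped polygon: [(8,11/5) (17,4) (17,11) (8,11)]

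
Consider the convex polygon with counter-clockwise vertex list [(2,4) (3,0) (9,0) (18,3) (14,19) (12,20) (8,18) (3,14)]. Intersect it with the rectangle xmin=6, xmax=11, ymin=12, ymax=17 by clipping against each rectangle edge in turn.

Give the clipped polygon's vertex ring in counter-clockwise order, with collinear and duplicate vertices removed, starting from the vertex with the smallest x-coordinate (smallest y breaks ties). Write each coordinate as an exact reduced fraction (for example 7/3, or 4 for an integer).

Clipped polygon: [(6,12) (11,12) (11,17) (27/4,17) (6,82/5)]

1. After x ≥ 6: [(6,0) (9,0) (18,3) (14,19) (12,20) (8,18) (6,82/5)]
2. After x ≤ 11: [(6,0) (9,0) (11,2/3) (11,39/2) (8,18) (6,82/5)]
3. After y ≥ 12: [(6,12) (11,12) (11,39/2) (8,18) (6,82/5)]
4. After y ≤ 17: [(6,12) (11,12) (11,17) (27/4,17) (6,82/5)]
5. Canonical ring: [(6,12) (11,12) (11,17) (27/4,17) (6,82/5)]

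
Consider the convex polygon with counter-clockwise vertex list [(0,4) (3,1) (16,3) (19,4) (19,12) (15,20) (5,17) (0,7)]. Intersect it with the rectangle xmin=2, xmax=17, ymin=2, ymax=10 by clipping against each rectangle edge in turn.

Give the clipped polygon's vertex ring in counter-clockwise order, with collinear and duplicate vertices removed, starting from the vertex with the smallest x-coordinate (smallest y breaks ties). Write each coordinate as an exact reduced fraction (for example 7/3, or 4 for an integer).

1. After x ≥ 2: [(2,2) (3,1) (16,3) (19,4) (19,12) (15,20) (5,17) (2,11)]
2. After x ≤ 17: [(2,2) (3,1) (16,3) (17,10/3) (17,16) (15,20) (5,17) (2,11)]
3. After y ≥ 2: [(2,2) (2,2) (19/2,2) (16,3) (17,10/3) (17,16) (15,20) (5,17) (2,11)]
4. After y ≤ 10: [(2,10) (2,2) (2,2) (19/2,2) (16,3) (17,10/3) (17,10)]
5. Canonical ring: [(2,2) (19/2,2) (16,3) (17,10/3) (17,10) (2,10)]

Clipped polygon: [(2,2) (19/2,2) (16,3) (17,10/3) (17,10) (2,10)]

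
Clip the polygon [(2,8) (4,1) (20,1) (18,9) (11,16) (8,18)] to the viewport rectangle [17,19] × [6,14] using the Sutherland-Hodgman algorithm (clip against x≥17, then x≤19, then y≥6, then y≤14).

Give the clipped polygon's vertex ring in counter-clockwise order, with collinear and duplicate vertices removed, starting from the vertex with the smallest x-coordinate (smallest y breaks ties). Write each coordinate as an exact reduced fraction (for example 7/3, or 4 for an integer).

1. After x ≥ 17: [(17,1) (20,1) (18,9) (17,10)]
2. After x ≤ 19: [(17,1) (19,1) (19,5) (18,9) (17,10)]
3. After y ≥ 6: [(17,6) (75/4,6) (18,9) (17,10)]
4. After y ≤ 14: [(17,6) (75/4,6) (18,9) (17,10)]
5. Canonical ring: [(17,6) (75/4,6) (18,9) (17,10)]

Clipped polygon: [(17,6) (75/4,6) (18,9) (17,10)]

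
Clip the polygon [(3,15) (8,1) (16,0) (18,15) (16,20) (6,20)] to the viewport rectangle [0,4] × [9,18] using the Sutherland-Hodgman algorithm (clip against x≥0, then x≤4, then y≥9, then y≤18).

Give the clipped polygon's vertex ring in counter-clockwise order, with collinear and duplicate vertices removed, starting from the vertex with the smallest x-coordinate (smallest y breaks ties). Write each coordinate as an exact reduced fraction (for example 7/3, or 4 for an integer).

1. After x ≥ 0: [(3,15) (8,1) (16,0) (18,15) (16,20) (6,20)]
2. After x ≤ 4: [(4,50/3) (3,15) (4,61/5)]
3. After y ≥ 9: [(4,50/3) (3,15) (4,61/5)]
4. After y ≤ 18: [(4,50/3) (3,15) (4,61/5)]
5. Canonical ring: [(3,15) (4,61/5) (4,50/3)]

Clipped polygon: [(3,15) (4,61/5) (4,50/3)]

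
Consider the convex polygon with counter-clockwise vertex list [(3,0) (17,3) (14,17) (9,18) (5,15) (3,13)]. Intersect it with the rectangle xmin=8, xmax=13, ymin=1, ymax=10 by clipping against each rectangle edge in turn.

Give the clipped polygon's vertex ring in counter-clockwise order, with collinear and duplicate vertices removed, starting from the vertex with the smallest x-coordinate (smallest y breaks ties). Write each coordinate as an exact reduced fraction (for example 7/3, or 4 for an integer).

Clipped polygon: [(8,15/14) (13,15/7) (13,10) (8,10)]

1. After x ≥ 8: [(8,15/14) (17,3) (14,17) (9,18) (8,69/4)]
2. After x ≤ 13: [(8,15/14) (13,15/7) (13,86/5) (9,18) (8,69/4)]
3. After y ≥ 1: [(8,15/14) (13,15/7) (13,86/5) (9,18) (8,69/4)]
4. After y ≤ 10: [(8,10) (8,15/14) (13,15/7) (13,10)]
5. Canonical ring: [(8,15/14) (13,15/7) (13,10) (8,10)]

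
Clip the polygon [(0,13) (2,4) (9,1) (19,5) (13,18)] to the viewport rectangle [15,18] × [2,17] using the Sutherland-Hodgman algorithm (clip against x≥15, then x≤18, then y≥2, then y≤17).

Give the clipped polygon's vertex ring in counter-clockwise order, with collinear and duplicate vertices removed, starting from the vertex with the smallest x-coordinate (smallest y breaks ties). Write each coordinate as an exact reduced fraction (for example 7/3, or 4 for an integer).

1. After x ≥ 15: [(15,17/5) (19,5) (15,41/3)]
2. After x ≤ 18: [(15,17/5) (18,23/5) (18,43/6) (15,41/3)]
3. After y ≥ 2: [(15,17/5) (18,23/5) (18,43/6) (15,41/3)]
4. After y ≤ 17: [(15,17/5) (18,23/5) (18,43/6) (15,41/3)]
5. Canonical ring: [(15,17/5) (18,23/5) (18,43/6) (15,41/3)]

Clipped polygon: [(15,17/5) (18,23/5) (18,43/6) (15,41/3)]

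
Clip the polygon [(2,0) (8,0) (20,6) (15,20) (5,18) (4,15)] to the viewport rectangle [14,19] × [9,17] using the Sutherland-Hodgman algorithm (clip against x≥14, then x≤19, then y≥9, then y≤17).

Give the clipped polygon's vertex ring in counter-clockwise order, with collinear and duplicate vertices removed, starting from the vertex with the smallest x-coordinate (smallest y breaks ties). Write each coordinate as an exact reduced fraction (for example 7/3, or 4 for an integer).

Clipped polygon: [(14,9) (265/14,9) (225/14,17) (14,17)]

1. After x ≥ 14: [(14,3) (20,6) (15,20) (14,99/5)]
2. After x ≤ 19: [(14,3) (19,11/2) (19,44/5) (15,20) (14,99/5)]
3. After y ≥ 9: [(14,9) (265/14,9) (15,20) (14,99/5)]
4. After y ≤ 17: [(14,17) (14,9) (265/14,9) (225/14,17)]
5. Canonical ring: [(14,9) (265/14,9) (225/14,17) (14,17)]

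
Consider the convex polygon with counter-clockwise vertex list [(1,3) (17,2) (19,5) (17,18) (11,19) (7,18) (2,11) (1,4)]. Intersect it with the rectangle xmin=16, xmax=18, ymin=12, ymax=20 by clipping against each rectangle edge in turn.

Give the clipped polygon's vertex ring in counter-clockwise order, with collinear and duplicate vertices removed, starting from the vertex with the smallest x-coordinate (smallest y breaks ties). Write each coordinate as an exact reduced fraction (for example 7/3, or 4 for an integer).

Clipped polygon: [(16,12) (233/13,12) (17,18) (16,109/6)]

1. After x ≥ 16: [(16,33/16) (17,2) (19,5) (17,18) (16,109/6)]
2. After x ≤ 18: [(16,33/16) (17,2) (18,7/2) (18,23/2) (17,18) (16,109/6)]
3. After y ≥ 12: [(16,12) (233/13,12) (17,18) (16,109/6)]
4. After y ≤ 20: [(16,12) (233/13,12) (17,18) (16,109/6)]
5. Canonical ring: [(16,12) (233/13,12) (17,18) (16,109/6)]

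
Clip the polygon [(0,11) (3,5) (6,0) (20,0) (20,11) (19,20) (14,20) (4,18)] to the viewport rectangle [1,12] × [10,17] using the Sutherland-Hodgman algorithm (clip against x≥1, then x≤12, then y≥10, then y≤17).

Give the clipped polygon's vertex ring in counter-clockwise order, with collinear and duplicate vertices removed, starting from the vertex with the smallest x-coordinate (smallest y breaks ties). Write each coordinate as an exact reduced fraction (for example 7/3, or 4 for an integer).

Clipped polygon: [(1,10) (12,10) (12,17) (24/7,17) (1,51/4)]

1. After x ≥ 1: [(1,51/4) (1,9) (3,5) (6,0) (20,0) (20,11) (19,20) (14,20) (4,18)]
2. After x ≤ 12: [(1,51/4) (1,9) (3,5) (6,0) (12,0) (12,98/5) (4,18)]
3. After y ≥ 10: [(1,51/4) (1,10) (12,10) (12,98/5) (4,18)]
4. After y ≤ 17: [(24/7,17) (1,51/4) (1,10) (12,10) (12,17)]
5. Canonical ring: [(1,10) (12,10) (12,17) (24/7,17) (1,51/4)]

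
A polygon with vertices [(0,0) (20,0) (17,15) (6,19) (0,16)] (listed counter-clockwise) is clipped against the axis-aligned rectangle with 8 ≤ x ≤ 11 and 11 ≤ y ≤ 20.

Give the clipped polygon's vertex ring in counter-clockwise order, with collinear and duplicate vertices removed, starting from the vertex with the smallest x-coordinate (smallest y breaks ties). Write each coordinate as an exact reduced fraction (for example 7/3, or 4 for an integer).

Clipped polygon: [(8,11) (11,11) (11,189/11) (8,201/11)]

1. After x ≥ 8: [(8,0) (20,0) (17,15) (8,201/11)]
2. After x ≤ 11: [(8,0) (11,0) (11,189/11) (8,201/11)]
3. After y ≥ 11: [(8,11) (11,11) (11,189/11) (8,201/11)]
4. After y ≤ 20: [(8,11) (11,11) (11,189/11) (8,201/11)]
5. Canonical ring: [(8,11) (11,11) (11,189/11) (8,201/11)]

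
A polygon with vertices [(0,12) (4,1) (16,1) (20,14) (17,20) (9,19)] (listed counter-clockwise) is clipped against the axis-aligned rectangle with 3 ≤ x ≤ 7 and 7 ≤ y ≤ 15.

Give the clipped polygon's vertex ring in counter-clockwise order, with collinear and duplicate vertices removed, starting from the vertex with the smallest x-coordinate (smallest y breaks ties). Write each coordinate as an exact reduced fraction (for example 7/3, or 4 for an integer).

Clipped polygon: [(3,7) (7,7) (7,15) (27/7,15) (3,43/3)]

1. After x ≥ 3: [(3,43/3) (3,15/4) (4,1) (16,1) (20,14) (17,20) (9,19)]
2. After x ≤ 7: [(7,157/9) (3,43/3) (3,15/4) (4,1) (7,1)]
3. After y ≥ 7: [(7,7) (7,157/9) (3,43/3) (3,7)]
4. After y ≤ 15: [(7,7) (7,15) (27/7,15) (3,43/3) (3,7)]
5. Canonical ring: [(3,7) (7,7) (7,15) (27/7,15) (3,43/3)]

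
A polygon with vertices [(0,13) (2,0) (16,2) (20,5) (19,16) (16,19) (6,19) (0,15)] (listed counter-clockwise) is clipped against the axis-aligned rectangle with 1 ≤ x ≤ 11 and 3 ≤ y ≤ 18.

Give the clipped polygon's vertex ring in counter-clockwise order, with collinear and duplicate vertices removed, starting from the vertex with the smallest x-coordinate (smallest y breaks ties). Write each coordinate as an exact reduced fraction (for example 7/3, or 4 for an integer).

1. After x ≥ 1: [(1,13/2) (2,0) (16,2) (20,5) (19,16) (16,19) (6,19) (1,47/3)]
2. After x ≤ 11: [(1,13/2) (2,0) (11,9/7) (11,19) (6,19) (1,47/3)]
3. After y ≥ 3: [(1,13/2) (20/13,3) (11,3) (11,19) (6,19) (1,47/3)]
4. After y ≤ 18: [(1,13/2) (20/13,3) (11,3) (11,18) (9/2,18) (1,47/3)]
5. Canonical ring: [(1,13/2) (20/13,3) (11,3) (11,18) (9/2,18) (1,47/3)]

Clipped polygon: [(1,13/2) (20/13,3) (11,3) (11,18) (9/2,18) (1,47/3)]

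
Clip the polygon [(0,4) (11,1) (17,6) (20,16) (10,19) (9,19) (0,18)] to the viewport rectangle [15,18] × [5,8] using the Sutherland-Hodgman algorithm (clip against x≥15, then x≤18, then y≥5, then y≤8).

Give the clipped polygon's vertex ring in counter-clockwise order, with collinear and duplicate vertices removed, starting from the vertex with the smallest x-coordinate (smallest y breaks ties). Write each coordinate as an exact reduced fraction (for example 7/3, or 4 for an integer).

1. After x ≥ 15: [(15,13/3) (17,6) (20,16) (15,35/2)]
2. After x ≤ 18: [(15,13/3) (17,6) (18,28/3) (18,83/5) (15,35/2)]
3. After y ≥ 5: [(15,5) (79/5,5) (17,6) (18,28/3) (18,83/5) (15,35/2)]
4. After y ≤ 8: [(15,8) (15,5) (79/5,5) (17,6) (88/5,8)]
5. Canonical ring: [(15,5) (79/5,5) (17,6) (88/5,8) (15,8)]

Clipped polygon: [(15,5) (79/5,5) (17,6) (88/5,8) (15,8)]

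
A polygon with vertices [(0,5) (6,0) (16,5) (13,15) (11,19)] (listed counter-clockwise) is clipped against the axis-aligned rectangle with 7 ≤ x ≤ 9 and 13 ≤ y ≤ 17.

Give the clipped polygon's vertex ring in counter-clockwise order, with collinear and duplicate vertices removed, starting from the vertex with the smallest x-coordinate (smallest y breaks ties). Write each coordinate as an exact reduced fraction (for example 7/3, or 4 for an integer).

Clipped polygon: [(7,13) (9,13) (9,181/11) (7,153/11)]

1. After x ≥ 7: [(7,153/11) (7,1/2) (16,5) (13,15) (11,19)]
2. After x ≤ 9: [(9,181/11) (7,153/11) (7,1/2) (9,3/2)]
3. After y ≥ 13: [(9,13) (9,181/11) (7,153/11) (7,13)]
4. After y ≤ 17: [(9,13) (9,181/11) (7,153/11) (7,13)]
5. Canonical ring: [(7,13) (9,13) (9,181/11) (7,153/11)]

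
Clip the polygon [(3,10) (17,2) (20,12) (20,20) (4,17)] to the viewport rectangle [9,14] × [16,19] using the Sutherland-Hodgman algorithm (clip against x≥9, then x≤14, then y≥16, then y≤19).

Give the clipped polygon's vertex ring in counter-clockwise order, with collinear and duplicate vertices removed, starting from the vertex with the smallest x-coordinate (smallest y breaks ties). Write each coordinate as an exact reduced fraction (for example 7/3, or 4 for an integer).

1. After x ≥ 9: [(9,46/7) (17,2) (20,12) (20,20) (9,287/16)]
2. After x ≤ 14: [(9,46/7) (14,26/7) (14,151/8) (9,287/16)]
3. After y ≥ 16: [(9,16) (14,16) (14,151/8) (9,287/16)]
4. After y ≤ 19: [(9,16) (14,16) (14,151/8) (9,287/16)]
5. Canonical ring: [(9,16) (14,16) (14,151/8) (9,287/16)]

Clipped polygon: [(9,16) (14,16) (14,151/8) (9,287/16)]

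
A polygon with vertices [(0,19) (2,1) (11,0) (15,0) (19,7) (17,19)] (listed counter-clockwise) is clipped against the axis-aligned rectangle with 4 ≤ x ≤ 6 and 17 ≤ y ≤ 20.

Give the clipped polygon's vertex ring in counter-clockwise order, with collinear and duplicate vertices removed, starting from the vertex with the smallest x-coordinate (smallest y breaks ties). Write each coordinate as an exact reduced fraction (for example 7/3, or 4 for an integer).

Clipped polygon: [(4,17) (6,17) (6,19) (4,19)]

1. After x ≥ 4: [(4,19) (4,7/9) (11,0) (15,0) (19,7) (17,19)]
2. After x ≤ 6: [(6,19) (4,19) (4,7/9) (6,5/9)]
3. After y ≥ 17: [(6,17) (6,19) (4,19) (4,17)]
4. After y ≤ 20: [(6,17) (6,19) (4,19) (4,17)]
5. Canonical ring: [(4,17) (6,17) (6,19) (4,19)]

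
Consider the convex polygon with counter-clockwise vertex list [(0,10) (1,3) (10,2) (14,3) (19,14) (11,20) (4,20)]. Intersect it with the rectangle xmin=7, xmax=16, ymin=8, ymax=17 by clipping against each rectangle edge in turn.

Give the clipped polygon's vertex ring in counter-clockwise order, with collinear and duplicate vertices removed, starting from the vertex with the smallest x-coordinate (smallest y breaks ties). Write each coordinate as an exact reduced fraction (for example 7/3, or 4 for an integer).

1. After x ≥ 7: [(7,7/3) (10,2) (14,3) (19,14) (11,20) (7,20)]
2. After x ≤ 16: [(7,7/3) (10,2) (14,3) (16,37/5) (16,65/4) (11,20) (7,20)]
3. After y ≥ 8: [(7,8) (16,8) (16,65/4) (11,20) (7,20)]
4. After y ≤ 17: [(7,17) (7,8) (16,8) (16,65/4) (15,17)]
5. Canonical ring: [(7,8) (16,8) (16,65/4) (15,17) (7,17)]

Clipped polygon: [(7,8) (16,8) (16,65/4) (15,17) (7,17)]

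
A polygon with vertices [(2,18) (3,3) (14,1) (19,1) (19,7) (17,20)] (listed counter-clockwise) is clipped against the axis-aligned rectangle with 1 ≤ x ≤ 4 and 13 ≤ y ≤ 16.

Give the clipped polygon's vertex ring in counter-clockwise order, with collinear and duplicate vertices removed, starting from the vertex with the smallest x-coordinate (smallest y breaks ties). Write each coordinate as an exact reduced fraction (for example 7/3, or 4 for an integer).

1. After x ≥ 1: [(2,18) (3,3) (14,1) (19,1) (19,7) (17,20)]
2. After x ≤ 4: [(4,274/15) (2,18) (3,3) (4,31/11)]
3. After y ≥ 13: [(4,13) (4,274/15) (2,18) (7/3,13)]
4. After y ≤ 16: [(4,13) (4,16) (32/15,16) (7/3,13)]
5. Canonical ring: [(32/15,16) (7/3,13) (4,13) (4,16)]

Clipped polygon: [(32/15,16) (7/3,13) (4,13) (4,16)]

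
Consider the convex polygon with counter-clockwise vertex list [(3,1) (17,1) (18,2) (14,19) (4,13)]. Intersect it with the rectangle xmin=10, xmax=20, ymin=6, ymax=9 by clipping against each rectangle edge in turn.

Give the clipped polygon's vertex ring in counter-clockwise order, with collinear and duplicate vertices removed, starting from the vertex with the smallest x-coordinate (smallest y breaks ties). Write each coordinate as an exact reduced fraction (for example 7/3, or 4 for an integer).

1. After x ≥ 10: [(10,1) (17,1) (18,2) (14,19) (10,83/5)]
2. After x ≤ 20: [(10,1) (17,1) (18,2) (14,19) (10,83/5)]
3. After y ≥ 6: [(10,6) (290/17,6) (14,19) (10,83/5)]
4. After y ≤ 9: [(10,9) (10,6) (290/17,6) (278/17,9)]
5. Canonical ring: [(10,6) (290/17,6) (278/17,9) (10,9)]

Clipped polygon: [(10,6) (290/17,6) (278/17,9) (10,9)]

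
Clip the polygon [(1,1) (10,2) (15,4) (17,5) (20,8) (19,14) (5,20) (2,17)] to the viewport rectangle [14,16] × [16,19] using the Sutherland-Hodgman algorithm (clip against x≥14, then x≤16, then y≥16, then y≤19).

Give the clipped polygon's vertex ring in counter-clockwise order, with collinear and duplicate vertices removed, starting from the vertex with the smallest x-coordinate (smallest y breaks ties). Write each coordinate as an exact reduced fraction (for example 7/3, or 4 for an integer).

1. After x ≥ 14: [(14,18/5) (15,4) (17,5) (20,8) (19,14) (14,113/7)]
2. After x ≤ 16: [(14,18/5) (15,4) (16,9/2) (16,107/7) (14,113/7)]
3. After y ≥ 16: [(14,16) (43/3,16) (14,113/7)]
4. After y ≤ 19: [(14,16) (43/3,16) (14,113/7)]
5. Canonical ring: [(14,16) (43/3,16) (14,113/7)]

Clipped polygon: [(14,16) (43/3,16) (14,113/7)]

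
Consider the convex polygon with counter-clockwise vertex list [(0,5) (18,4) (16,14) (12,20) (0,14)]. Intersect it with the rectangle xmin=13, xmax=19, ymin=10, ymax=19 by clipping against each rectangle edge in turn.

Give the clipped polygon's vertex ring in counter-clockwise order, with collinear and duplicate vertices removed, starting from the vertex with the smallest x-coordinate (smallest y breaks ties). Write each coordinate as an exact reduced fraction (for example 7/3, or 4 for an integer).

Clipped polygon: [(13,10) (84/5,10) (16,14) (13,37/2)]

1. After x ≥ 13: [(13,77/18) (18,4) (16,14) (13,37/2)]
2. After x ≤ 19: [(13,77/18) (18,4) (16,14) (13,37/2)]
3. After y ≥ 10: [(13,10) (84/5,10) (16,14) (13,37/2)]
4. After y ≤ 19: [(13,10) (84/5,10) (16,14) (13,37/2)]
5. Canonical ring: [(13,10) (84/5,10) (16,14) (13,37/2)]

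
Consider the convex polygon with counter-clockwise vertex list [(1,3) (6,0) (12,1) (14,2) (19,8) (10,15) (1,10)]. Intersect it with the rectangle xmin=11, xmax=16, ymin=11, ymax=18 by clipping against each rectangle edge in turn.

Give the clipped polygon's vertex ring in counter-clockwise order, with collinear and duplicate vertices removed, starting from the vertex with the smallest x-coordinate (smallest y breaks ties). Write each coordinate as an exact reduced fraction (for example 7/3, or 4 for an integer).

Clipped polygon: [(11,11) (106/7,11) (11,128/9)]

1. After x ≥ 11: [(11,5/6) (12,1) (14,2) (19,8) (11,128/9)]
2. After x ≤ 16: [(11,5/6) (12,1) (14,2) (16,22/5) (16,31/3) (11,128/9)]
3. After y ≥ 11: [(11,11) (106/7,11) (11,128/9)]
4. After y ≤ 18: [(11,11) (106/7,11) (11,128/9)]
5. Canonical ring: [(11,11) (106/7,11) (11,128/9)]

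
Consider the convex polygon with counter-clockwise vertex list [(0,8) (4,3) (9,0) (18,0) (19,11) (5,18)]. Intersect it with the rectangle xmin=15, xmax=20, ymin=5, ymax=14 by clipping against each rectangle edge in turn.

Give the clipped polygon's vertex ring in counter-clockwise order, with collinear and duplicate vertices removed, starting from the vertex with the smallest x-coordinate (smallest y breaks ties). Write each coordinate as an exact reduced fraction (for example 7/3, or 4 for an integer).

Clipped polygon: [(15,5) (203/11,5) (19,11) (15,13)]

1. After x ≥ 15: [(15,0) (18,0) (19,11) (15,13)]
2. After x ≤ 20: [(15,0) (18,0) (19,11) (15,13)]
3. After y ≥ 5: [(15,5) (203/11,5) (19,11) (15,13)]
4. After y ≤ 14: [(15,5) (203/11,5) (19,11) (15,13)]
5. Canonical ring: [(15,5) (203/11,5) (19,11) (15,13)]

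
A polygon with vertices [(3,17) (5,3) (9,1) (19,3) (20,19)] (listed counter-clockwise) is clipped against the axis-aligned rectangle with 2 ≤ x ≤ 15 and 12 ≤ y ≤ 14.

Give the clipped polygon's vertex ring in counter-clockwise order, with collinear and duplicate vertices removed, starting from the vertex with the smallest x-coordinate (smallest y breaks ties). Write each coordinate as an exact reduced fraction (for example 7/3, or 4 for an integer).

1. After x ≥ 2: [(3,17) (5,3) (9,1) (19,3) (20,19)]
2. After x ≤ 15: [(15,313/17) (3,17) (5,3) (9,1) (15,11/5)]
3. After y ≥ 12: [(15,12) (15,313/17) (3,17) (26/7,12)]
4. After y ≤ 14: [(15,12) (15,14) (24/7,14) (26/7,12)]
5. Canonical ring: [(24/7,14) (26/7,12) (15,12) (15,14)]

Clipped polygon: [(24/7,14) (26/7,12) (15,12) (15,14)]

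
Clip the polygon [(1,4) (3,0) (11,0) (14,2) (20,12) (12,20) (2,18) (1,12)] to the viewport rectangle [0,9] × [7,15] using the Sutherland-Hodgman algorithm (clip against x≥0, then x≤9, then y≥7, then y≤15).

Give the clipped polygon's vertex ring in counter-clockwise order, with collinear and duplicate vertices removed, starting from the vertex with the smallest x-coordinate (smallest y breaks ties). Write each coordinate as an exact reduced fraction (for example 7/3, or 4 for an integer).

1. After x ≥ 0: [(1,4) (3,0) (11,0) (14,2) (20,12) (12,20) (2,18) (1,12)]
2. After x ≤ 9: [(1,4) (3,0) (9,0) (9,97/5) (2,18) (1,12)]
3. After y ≥ 7: [(1,7) (9,7) (9,97/5) (2,18) (1,12)]
4. After y ≤ 15: [(1,7) (9,7) (9,15) (3/2,15) (1,12)]
5. Canonical ring: [(1,7) (9,7) (9,15) (3/2,15) (1,12)]

Clipped polygon: [(1,7) (9,7) (9,15) (3/2,15) (1,12)]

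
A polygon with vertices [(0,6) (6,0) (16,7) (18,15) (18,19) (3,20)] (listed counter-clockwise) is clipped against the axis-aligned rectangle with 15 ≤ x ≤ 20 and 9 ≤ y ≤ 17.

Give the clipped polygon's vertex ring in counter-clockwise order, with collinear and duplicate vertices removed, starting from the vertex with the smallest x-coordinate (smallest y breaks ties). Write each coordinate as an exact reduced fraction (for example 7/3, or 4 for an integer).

Clipped polygon: [(15,9) (33/2,9) (18,15) (18,17) (15,17)]

1. After x ≥ 15: [(15,63/10) (16,7) (18,15) (18,19) (15,96/5)]
2. After x ≤ 20: [(15,63/10) (16,7) (18,15) (18,19) (15,96/5)]
3. After y ≥ 9: [(15,9) (33/2,9) (18,15) (18,19) (15,96/5)]
4. After y ≤ 17: [(15,17) (15,9) (33/2,9) (18,15) (18,17)]
5. Canonical ring: [(15,9) (33/2,9) (18,15) (18,17) (15,17)]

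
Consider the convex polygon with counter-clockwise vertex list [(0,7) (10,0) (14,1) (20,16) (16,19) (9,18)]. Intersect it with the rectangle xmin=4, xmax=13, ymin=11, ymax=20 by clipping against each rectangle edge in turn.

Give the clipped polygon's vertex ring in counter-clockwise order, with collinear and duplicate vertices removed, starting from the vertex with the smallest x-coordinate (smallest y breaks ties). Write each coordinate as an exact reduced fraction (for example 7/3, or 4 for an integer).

Clipped polygon: [(4,11) (13,11) (13,130/7) (9,18) (4,107/9)]

1. After x ≥ 4: [(4,107/9) (4,21/5) (10,0) (14,1) (20,16) (16,19) (9,18)]
2. After x ≤ 13: [(4,107/9) (4,21/5) (10,0) (13,3/4) (13,130/7) (9,18)]
3. After y ≥ 11: [(4,107/9) (4,11) (13,11) (13,130/7) (9,18)]
4. After y ≤ 20: [(4,107/9) (4,11) (13,11) (13,130/7) (9,18)]
5. Canonical ring: [(4,11) (13,11) (13,130/7) (9,18) (4,107/9)]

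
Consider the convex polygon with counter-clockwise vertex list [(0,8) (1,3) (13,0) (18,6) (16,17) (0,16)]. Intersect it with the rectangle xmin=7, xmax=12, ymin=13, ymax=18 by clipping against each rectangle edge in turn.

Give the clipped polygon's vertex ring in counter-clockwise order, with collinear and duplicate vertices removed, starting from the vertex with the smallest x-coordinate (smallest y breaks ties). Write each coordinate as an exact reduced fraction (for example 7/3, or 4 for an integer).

Clipped polygon: [(7,13) (12,13) (12,67/4) (7,263/16)]

1. After x ≥ 7: [(7,3/2) (13,0) (18,6) (16,17) (7,263/16)]
2. After x ≤ 12: [(7,3/2) (12,1/4) (12,67/4) (7,263/16)]
3. After y ≥ 13: [(7,13) (12,13) (12,67/4) (7,263/16)]
4. After y ≤ 18: [(7,13) (12,13) (12,67/4) (7,263/16)]
5. Canonical ring: [(7,13) (12,13) (12,67/4) (7,263/16)]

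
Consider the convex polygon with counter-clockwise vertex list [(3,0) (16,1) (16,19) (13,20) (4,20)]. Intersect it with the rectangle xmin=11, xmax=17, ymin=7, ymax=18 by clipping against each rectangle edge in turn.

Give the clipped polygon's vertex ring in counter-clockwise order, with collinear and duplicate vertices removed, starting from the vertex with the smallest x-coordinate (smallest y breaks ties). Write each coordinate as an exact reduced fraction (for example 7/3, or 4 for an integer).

1. After x ≥ 11: [(11,8/13) (16,1) (16,19) (13,20) (11,20)]
2. After x ≤ 17: [(11,8/13) (16,1) (16,19) (13,20) (11,20)]
3. After y ≥ 7: [(11,7) (16,7) (16,19) (13,20) (11,20)]
4. After y ≤ 18: [(11,18) (11,7) (16,7) (16,18)]
5. Canonical ring: [(11,7) (16,7) (16,18) (11,18)]

Clipped polygon: [(11,7) (16,7) (16,18) (11,18)]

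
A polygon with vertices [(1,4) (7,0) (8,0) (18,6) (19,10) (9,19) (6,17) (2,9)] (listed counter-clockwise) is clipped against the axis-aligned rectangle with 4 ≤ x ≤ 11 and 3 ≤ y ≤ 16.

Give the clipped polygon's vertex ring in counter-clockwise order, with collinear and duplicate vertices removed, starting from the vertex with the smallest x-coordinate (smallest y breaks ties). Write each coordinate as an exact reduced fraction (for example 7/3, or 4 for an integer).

1. After x ≥ 4: [(4,2) (7,0) (8,0) (18,6) (19,10) (9,19) (6,17) (4,13)]
2. After x ≤ 11: [(4,2) (7,0) (8,0) (11,9/5) (11,86/5) (9,19) (6,17) (4,13)]
3. After y ≥ 3: [(4,3) (11,3) (11,86/5) (9,19) (6,17) (4,13)]
4. After y ≤ 16: [(4,3) (11,3) (11,16) (11/2,16) (4,13)]
5. Canonical ring: [(4,3) (11,3) (11,16) (11/2,16) (4,13)]

Clipped polygon: [(4,3) (11,3) (11,16) (11/2,16) (4,13)]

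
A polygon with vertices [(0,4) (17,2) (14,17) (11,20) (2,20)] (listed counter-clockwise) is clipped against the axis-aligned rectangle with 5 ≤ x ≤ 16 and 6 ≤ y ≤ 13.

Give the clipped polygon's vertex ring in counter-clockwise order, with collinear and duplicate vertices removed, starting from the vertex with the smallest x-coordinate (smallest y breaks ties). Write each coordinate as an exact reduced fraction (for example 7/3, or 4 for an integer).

1. After x ≥ 5: [(5,58/17) (17,2) (14,17) (11,20) (5,20)]
2. After x ≤ 16: [(5,58/17) (16,36/17) (16,7) (14,17) (11,20) (5,20)]
3. After y ≥ 6: [(5,6) (16,6) (16,7) (14,17) (11,20) (5,20)]
4. After y ≤ 13: [(5,13) (5,6) (16,6) (16,7) (74/5,13)]
5. Canonical ring: [(5,6) (16,6) (16,7) (74/5,13) (5,13)]

Clipped polygon: [(5,6) (16,6) (16,7) (74/5,13) (5,13)]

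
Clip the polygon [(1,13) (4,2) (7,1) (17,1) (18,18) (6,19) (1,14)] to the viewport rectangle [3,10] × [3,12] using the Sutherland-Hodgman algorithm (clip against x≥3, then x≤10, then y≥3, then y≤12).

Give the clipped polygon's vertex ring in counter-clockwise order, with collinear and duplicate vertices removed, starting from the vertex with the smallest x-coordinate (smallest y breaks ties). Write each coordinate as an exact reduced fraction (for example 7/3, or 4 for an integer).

1. After x ≥ 3: [(3,17/3) (4,2) (7,1) (17,1) (18,18) (6,19) (3,16)]
2. After x ≤ 10: [(3,17/3) (4,2) (7,1) (10,1) (10,56/3) (6,19) (3,16)]
3. After y ≥ 3: [(3,17/3) (41/11,3) (10,3) (10,56/3) (6,19) (3,16)]
4. After y ≤ 12: [(3,12) (3,17/3) (41/11,3) (10,3) (10,12)]
5. Canonical ring: [(3,17/3) (41/11,3) (10,3) (10,12) (3,12)]

Clipped polygon: [(3,17/3) (41/11,3) (10,3) (10,12) (3,12)]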